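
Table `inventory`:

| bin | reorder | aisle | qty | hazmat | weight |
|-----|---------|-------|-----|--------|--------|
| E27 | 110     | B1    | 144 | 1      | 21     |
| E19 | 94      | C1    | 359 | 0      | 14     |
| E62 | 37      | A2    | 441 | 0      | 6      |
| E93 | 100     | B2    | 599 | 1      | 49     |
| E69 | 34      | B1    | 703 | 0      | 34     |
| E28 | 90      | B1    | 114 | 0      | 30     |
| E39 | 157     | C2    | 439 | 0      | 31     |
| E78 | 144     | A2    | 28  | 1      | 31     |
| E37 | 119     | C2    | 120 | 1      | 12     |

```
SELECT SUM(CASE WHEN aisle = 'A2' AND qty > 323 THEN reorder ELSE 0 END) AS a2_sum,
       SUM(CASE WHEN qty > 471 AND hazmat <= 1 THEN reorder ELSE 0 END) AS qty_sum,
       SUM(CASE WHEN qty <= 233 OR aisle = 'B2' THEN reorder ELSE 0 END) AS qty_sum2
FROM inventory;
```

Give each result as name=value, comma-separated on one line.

[a2_sum: aisle = 'A2' AND qty > 323]
bin=E27: ✗
bin=E19: ✗
bin=E62: ✓ → 37
bin=E93: ✗
bin=E69: ✗
bin=E28: ✗
bin=E39: ✗
bin=E78: ✗
bin=E37: ✗
a2_sum = 37
—
[qty_sum: qty > 471 AND hazmat <= 1]
bin=E27: ✗
bin=E19: ✗
bin=E62: ✗
bin=E93: ✓ → 100
bin=E69: ✓ → 34
bin=E28: ✗
bin=E39: ✗
bin=E78: ✗
bin=E37: ✗
qty_sum = 100 + 34 = 134
—
[qty_sum2: qty <= 233 OR aisle = 'B2']
bin=E27: ✓ → 110
bin=E19: ✗
bin=E62: ✗
bin=E93: ✓ → 100
bin=E69: ✗
bin=E28: ✓ → 90
bin=E39: ✗
bin=E78: ✓ → 144
bin=E37: ✓ → 119
qty_sum2 = 110 + 100 + 90 + 144 + 119 = 563

a2_sum=37, qty_sum=134, qty_sum2=563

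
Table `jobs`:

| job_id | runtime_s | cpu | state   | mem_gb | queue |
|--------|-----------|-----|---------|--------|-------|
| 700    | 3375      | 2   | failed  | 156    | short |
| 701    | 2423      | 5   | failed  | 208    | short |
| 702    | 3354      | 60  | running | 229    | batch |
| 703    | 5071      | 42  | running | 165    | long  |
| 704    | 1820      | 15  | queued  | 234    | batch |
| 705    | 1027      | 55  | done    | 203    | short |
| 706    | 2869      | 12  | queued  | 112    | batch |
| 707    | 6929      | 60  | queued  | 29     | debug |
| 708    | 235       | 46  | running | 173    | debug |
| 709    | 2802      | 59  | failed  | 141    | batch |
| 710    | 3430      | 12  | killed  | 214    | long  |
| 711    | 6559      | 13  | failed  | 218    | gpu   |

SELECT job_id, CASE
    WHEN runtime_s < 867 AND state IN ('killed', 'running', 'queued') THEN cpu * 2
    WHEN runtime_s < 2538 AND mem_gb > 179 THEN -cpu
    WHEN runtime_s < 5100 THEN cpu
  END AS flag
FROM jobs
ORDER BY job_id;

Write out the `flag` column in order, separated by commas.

job_id=700: runtime_s < 5100 → 2
job_id=701: runtime_s < 2538 AND mem_gb > 179 → -5
job_id=702: runtime_s < 5100 → 60
job_id=703: runtime_s < 5100 → 42
job_id=704: runtime_s < 2538 AND mem_gb > 179 → -15
job_id=705: runtime_s < 2538 AND mem_gb > 179 → -55
job_id=706: runtime_s < 5100 → 12
job_id=707: (no match → NULL) → NULL
job_id=708: runtime_s < 867 AND state IN ('killed', 'running', 'queued') → 92
job_id=709: runtime_s < 5100 → 59
job_id=710: runtime_s < 5100 → 12
job_id=711: (no match → NULL) → NULL

2, -5, 60, 42, -15, -55, 12, NULL, 92, 59, 12, NULL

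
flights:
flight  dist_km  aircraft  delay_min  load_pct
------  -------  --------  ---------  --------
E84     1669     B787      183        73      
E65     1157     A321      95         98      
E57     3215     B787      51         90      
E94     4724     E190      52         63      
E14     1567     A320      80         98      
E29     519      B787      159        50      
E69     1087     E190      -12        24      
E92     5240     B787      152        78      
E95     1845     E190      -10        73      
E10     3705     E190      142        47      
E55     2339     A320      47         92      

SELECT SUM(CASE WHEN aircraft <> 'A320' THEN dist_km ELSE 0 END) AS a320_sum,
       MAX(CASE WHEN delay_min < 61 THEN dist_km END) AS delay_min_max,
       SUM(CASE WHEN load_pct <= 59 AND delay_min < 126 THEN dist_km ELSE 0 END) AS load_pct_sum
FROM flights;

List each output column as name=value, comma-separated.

[a320_sum: aircraft <> 'A320']
flight=E84: ✓ → 1669
flight=E65: ✓ → 1157
flight=E57: ✓ → 3215
flight=E94: ✓ → 4724
flight=E14: ✗
flight=E29: ✓ → 519
flight=E69: ✓ → 1087
flight=E92: ✓ → 5240
flight=E95: ✓ → 1845
flight=E10: ✓ → 3705
flight=E55: ✗
a320_sum = 1669 + 1157 + 3215 + 4724 + 519 + 1087 + 5240 + 1845 + 3705 = 23161
—
[delay_min_max: delay_min < 61]
flight=E84: ✗
flight=E65: ✗
flight=E57: ✓ → 3215
flight=E94: ✓ → 4724
flight=E14: ✗
flight=E29: ✗
flight=E69: ✓ → 1087
flight=E92: ✗
flight=E95: ✓ → 1845
flight=E10: ✗
flight=E55: ✓ → 2339
delay_min_max = MAX(3215, 4724, 1087, 1845, 2339) = 4724
—
[load_pct_sum: load_pct <= 59 AND delay_min < 126]
flight=E84: ✗
flight=E65: ✗
flight=E57: ✗
flight=E94: ✗
flight=E14: ✗
flight=E29: ✗
flight=E69: ✓ → 1087
flight=E92: ✗
flight=E95: ✗
flight=E10: ✗
flight=E55: ✗
load_pct_sum = 1087

a320_sum=23161, delay_min_max=4724, load_pct_sum=1087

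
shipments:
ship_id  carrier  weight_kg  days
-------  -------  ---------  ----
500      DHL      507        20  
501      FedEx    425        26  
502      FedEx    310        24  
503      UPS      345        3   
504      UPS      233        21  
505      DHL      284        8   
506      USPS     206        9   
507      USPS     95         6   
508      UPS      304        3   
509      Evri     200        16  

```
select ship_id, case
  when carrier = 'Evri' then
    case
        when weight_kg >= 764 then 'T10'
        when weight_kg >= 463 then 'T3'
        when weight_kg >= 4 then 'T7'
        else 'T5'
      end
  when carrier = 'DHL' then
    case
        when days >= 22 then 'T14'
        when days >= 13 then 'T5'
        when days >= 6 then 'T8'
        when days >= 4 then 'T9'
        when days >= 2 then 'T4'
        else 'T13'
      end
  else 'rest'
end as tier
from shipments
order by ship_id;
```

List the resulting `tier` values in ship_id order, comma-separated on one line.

T5, rest, rest, rest, rest, T8, rest, rest, rest, T7

ship_id=500: carrier='DHL' → inner[days >= 13] → T5
ship_id=501: carrier='FedEx' → outer ELSE → rest
ship_id=502: carrier='FedEx' → outer ELSE → rest
ship_id=503: carrier='UPS' → outer ELSE → rest
ship_id=504: carrier='UPS' → outer ELSE → rest
ship_id=505: carrier='DHL' → inner[days >= 6] → T8
ship_id=506: carrier='USPS' → outer ELSE → rest
ship_id=507: carrier='USPS' → outer ELSE → rest
ship_id=508: carrier='UPS' → outer ELSE → rest
ship_id=509: carrier='Evri' → inner[weight_kg >= 4] → T7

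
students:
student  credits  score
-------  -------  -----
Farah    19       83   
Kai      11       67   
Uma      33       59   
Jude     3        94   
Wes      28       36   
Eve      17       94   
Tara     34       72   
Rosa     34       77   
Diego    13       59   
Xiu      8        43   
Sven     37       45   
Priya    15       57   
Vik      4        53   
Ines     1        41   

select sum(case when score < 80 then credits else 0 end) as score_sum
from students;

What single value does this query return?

student=Farah: ✗
student=Kai: ✓ → 11
student=Uma: ✓ → 33
student=Jude: ✗
student=Wes: ✓ → 28
student=Eve: ✗
student=Tara: ✓ → 34
student=Rosa: ✓ → 34
student=Diego: ✓ → 13
student=Xiu: ✓ → 8
student=Sven: ✓ → 37
student=Priya: ✓ → 15
student=Vik: ✓ → 4
student=Ines: ✓ → 1
score_sum = 11 + 33 + 28 + 34 + 34 + 13 + 8 + 37 + 15 + 4 + 1 = 218

218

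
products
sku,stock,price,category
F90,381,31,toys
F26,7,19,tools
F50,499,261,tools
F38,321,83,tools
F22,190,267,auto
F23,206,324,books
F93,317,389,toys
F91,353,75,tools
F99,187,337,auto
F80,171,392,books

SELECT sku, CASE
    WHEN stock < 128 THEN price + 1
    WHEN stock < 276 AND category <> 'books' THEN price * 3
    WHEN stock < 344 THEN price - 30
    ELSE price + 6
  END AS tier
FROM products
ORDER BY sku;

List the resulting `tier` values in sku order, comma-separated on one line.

sku=F22: stock < 276 AND category <> 'books' → 801
sku=F23: stock < 344 → 294
sku=F26: stock < 128 → 20
sku=F38: stock < 344 → 53
sku=F50: ELSE → 267
sku=F80: stock < 344 → 362
sku=F90: ELSE → 37
sku=F91: ELSE → 81
sku=F93: stock < 344 → 359
sku=F99: stock < 276 AND category <> 'books' → 1011

801, 294, 20, 53, 267, 362, 37, 81, 359, 1011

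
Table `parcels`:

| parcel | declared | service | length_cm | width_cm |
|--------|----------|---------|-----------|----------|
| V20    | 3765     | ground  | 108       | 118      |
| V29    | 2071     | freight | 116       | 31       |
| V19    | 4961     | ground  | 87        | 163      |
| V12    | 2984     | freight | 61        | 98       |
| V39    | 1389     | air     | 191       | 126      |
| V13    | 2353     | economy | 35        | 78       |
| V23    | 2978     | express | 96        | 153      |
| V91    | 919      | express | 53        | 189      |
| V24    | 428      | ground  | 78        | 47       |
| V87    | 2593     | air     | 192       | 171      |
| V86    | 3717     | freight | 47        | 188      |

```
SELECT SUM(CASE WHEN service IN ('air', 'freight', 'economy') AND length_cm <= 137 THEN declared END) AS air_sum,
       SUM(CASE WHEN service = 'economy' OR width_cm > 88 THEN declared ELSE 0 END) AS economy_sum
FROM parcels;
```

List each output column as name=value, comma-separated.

[air_sum: service IN ('air', 'freight', 'economy') AND length_cm <= 137]
parcel=V20: ✗
parcel=V29: ✓ → 2071
parcel=V19: ✗
parcel=V12: ✓ → 2984
parcel=V39: ✗
parcel=V13: ✓ → 2353
parcel=V23: ✗
parcel=V91: ✗
parcel=V24: ✗
parcel=V87: ✗
parcel=V86: ✓ → 3717
air_sum = 2071 + 2984 + 2353 + 3717 = 11125
—
[economy_sum: service = 'economy' OR width_cm > 88]
parcel=V20: ✓ → 3765
parcel=V29: ✗
parcel=V19: ✓ → 4961
parcel=V12: ✓ → 2984
parcel=V39: ✓ → 1389
parcel=V13: ✓ → 2353
parcel=V23: ✓ → 2978
parcel=V91: ✓ → 919
parcel=V24: ✗
parcel=V87: ✓ → 2593
parcel=V86: ✓ → 3717
economy_sum = 3765 + 4961 + 2984 + 1389 + 2353 + 2978 + 919 + 2593 + 3717 = 25659

air_sum=11125, economy_sum=25659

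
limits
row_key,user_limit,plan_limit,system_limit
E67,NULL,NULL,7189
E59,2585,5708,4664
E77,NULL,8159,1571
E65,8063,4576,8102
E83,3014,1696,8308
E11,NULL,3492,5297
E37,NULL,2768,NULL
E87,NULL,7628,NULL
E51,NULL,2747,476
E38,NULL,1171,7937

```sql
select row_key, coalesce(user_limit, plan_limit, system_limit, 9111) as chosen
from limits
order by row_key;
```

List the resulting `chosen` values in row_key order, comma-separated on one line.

3492, 2768, 1171, 2747, 2585, 8063, 7189, 8159, 3014, 7628

row_key=E11: user_limit=NULL, plan_limit=3492 → 3492
row_key=E37: user_limit=NULL, plan_limit=2768 → 2768
row_key=E38: user_limit=NULL, plan_limit=1171 → 1171
row_key=E51: user_limit=NULL, plan_limit=2747 → 2747
row_key=E59: user_limit=2585 → 2585
row_key=E65: user_limit=8063 → 8063
row_key=E67: user_limit=NULL, plan_limit=NULL, system_limit=7189 → 7189
row_key=E77: user_limit=NULL, plan_limit=8159 → 8159
row_key=E83: user_limit=3014 → 3014
row_key=E87: user_limit=NULL, plan_limit=7628 → 7628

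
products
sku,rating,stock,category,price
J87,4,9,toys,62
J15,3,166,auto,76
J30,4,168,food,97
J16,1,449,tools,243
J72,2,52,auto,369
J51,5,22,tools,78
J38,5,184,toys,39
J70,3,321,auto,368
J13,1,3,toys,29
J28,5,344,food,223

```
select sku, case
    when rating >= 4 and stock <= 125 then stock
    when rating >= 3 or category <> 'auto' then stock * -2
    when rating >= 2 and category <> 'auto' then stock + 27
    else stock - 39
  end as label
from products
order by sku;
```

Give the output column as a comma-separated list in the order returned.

sku=J13: rating >= 3 or category <> 'auto' → -6
sku=J15: rating >= 3 or category <> 'auto' → -332
sku=J16: rating >= 3 or category <> 'auto' → -898
sku=J28: rating >= 3 or category <> 'auto' → -688
sku=J30: rating >= 3 or category <> 'auto' → -336
sku=J38: rating >= 3 or category <> 'auto' → -368
sku=J51: rating >= 4 and stock <= 125 → 22
sku=J70: rating >= 3 or category <> 'auto' → -642
sku=J72: ELSE → 13
sku=J87: rating >= 4 and stock <= 125 → 9

-6, -332, -898, -688, -336, -368, 22, -642, 13, 9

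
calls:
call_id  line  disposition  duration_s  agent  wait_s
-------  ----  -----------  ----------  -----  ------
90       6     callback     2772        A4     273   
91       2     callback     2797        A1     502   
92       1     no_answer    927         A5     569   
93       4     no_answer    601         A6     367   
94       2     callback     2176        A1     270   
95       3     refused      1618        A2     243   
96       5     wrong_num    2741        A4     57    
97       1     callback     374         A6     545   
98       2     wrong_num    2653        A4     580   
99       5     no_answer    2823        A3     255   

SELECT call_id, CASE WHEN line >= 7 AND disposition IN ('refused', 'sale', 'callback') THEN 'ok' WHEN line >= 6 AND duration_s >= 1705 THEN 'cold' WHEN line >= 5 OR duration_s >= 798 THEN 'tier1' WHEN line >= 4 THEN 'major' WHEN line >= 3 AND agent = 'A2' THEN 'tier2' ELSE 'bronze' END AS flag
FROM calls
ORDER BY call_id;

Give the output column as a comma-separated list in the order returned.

cold, tier1, tier1, major, tier1, tier1, tier1, bronze, tier1, tier1

call_id=90: line >= 6 AND duration_s >= 1705 → cold
call_id=91: line >= 5 OR duration_s >= 798 → tier1
call_id=92: line >= 5 OR duration_s >= 798 → tier1
call_id=93: line >= 4 → major
call_id=94: line >= 5 OR duration_s >= 798 → tier1
call_id=95: line >= 5 OR duration_s >= 798 → tier1
call_id=96: line >= 5 OR duration_s >= 798 → tier1
call_id=97: ELSE → bronze
call_id=98: line >= 5 OR duration_s >= 798 → tier1
call_id=99: line >= 5 OR duration_s >= 798 → tier1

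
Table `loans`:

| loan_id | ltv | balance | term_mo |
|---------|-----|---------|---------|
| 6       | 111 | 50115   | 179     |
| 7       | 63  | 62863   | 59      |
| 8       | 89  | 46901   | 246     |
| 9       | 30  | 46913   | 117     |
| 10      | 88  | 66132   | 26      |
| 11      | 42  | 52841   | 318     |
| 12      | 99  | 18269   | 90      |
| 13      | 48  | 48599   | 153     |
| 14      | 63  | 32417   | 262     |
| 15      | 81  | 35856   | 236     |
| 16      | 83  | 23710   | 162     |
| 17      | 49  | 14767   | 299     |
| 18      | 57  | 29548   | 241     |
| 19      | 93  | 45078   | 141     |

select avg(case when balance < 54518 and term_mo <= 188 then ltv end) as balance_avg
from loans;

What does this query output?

loan_id=6: ✓ → 111
loan_id=7: ✗
loan_id=8: ✗
loan_id=9: ✓ → 30
loan_id=10: ✗
loan_id=11: ✗
loan_id=12: ✓ → 99
loan_id=13: ✓ → 48
loan_id=14: ✗
loan_id=15: ✗
loan_id=16: ✓ → 83
loan_id=17: ✗
loan_id=18: ✗
loan_id=19: ✓ → 93
balance_avg = (111 + 30 + 99 + 48 + 83 + 93) / 6 = 77.3333333333

77.3333333333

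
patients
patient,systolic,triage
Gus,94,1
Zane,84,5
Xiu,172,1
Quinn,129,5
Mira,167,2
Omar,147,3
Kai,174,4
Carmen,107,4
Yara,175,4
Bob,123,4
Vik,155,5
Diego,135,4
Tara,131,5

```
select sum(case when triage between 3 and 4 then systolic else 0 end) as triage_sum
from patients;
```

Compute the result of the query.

861

patient=Gus: ✗
patient=Zane: ✗
patient=Xiu: ✗
patient=Quinn: ✗
patient=Mira: ✗
patient=Omar: ✓ → 147
patient=Kai: ✓ → 174
patient=Carmen: ✓ → 107
patient=Yara: ✓ → 175
patient=Bob: ✓ → 123
patient=Vik: ✗
patient=Diego: ✓ → 135
patient=Tara: ✗
triage_sum = 147 + 174 + 107 + 175 + 123 + 135 = 861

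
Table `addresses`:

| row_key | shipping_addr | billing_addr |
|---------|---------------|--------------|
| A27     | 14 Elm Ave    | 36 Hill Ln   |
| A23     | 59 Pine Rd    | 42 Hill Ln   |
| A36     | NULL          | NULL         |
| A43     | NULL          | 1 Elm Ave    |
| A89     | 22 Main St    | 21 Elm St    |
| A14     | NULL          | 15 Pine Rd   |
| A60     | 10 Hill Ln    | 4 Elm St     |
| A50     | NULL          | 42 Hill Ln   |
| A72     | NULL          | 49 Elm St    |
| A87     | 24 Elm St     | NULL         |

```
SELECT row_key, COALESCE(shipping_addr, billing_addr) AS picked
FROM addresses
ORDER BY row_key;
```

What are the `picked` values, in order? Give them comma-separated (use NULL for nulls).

15 Pine Rd, 59 Pine Rd, 14 Elm Ave, NULL, 1 Elm Ave, 42 Hill Ln, 10 Hill Ln, 49 Elm St, 24 Elm St, 22 Main St

row_key=A14: shipping_addr=NULL, billing_addr=15 Pine Rd → 15 Pine Rd
row_key=A23: shipping_addr=59 Pine Rd → 59 Pine Rd
row_key=A27: shipping_addr=14 Elm Ave → 14 Elm Ave
row_key=A36: shipping_addr=NULL, billing_addr=NULL (all NULL) → NULL
row_key=A43: shipping_addr=NULL, billing_addr=1 Elm Ave → 1 Elm Ave
row_key=A50: shipping_addr=NULL, billing_addr=42 Hill Ln → 42 Hill Ln
row_key=A60: shipping_addr=10 Hill Ln → 10 Hill Ln
row_key=A72: shipping_addr=NULL, billing_addr=49 Elm St → 49 Elm St
row_key=A87: shipping_addr=24 Elm St → 24 Elm St
row_key=A89: shipping_addr=22 Main St → 22 Main St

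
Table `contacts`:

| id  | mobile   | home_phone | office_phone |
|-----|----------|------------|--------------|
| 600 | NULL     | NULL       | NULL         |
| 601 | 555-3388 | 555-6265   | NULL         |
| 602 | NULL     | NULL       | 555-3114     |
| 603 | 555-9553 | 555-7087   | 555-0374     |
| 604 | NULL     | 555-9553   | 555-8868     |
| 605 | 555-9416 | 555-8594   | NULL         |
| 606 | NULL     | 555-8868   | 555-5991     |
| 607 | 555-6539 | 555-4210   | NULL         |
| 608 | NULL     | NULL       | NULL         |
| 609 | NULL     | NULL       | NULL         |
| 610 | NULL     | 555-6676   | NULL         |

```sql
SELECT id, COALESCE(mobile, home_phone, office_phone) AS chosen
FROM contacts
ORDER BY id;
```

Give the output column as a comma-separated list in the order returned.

NULL, 555-3388, 555-3114, 555-9553, 555-9553, 555-9416, 555-8868, 555-6539, NULL, NULL, 555-6676

id=600: mobile=NULL, home_phone=NULL, office_phone=NULL (all NULL) → NULL
id=601: mobile=555-3388 → 555-3388
id=602: mobile=NULL, home_phone=NULL, office_phone=555-3114 → 555-3114
id=603: mobile=555-9553 → 555-9553
id=604: mobile=NULL, home_phone=555-9553 → 555-9553
id=605: mobile=555-9416 → 555-9416
id=606: mobile=NULL, home_phone=555-8868 → 555-8868
id=607: mobile=555-6539 → 555-6539
id=608: mobile=NULL, home_phone=NULL, office_phone=NULL (all NULL) → NULL
id=609: mobile=NULL, home_phone=NULL, office_phone=NULL (all NULL) → NULL
id=610: mobile=NULL, home_phone=555-6676 → 555-6676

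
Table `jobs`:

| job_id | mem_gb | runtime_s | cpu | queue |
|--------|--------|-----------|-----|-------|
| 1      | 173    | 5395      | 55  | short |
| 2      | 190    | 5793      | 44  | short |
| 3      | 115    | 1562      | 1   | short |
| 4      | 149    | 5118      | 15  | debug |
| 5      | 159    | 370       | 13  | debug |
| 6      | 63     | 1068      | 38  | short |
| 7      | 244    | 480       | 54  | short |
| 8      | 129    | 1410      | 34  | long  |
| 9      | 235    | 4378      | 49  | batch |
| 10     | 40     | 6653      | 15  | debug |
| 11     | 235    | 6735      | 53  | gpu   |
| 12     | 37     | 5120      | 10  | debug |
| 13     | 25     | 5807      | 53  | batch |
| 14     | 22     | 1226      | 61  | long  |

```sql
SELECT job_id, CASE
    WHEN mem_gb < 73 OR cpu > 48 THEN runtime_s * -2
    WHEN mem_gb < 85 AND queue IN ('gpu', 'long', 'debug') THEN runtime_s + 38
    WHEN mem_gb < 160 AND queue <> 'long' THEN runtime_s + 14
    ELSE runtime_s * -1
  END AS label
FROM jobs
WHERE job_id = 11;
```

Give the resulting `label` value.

-13470

job_id = 11: mem_gb=235, runtime_s=6735, cpu=53, queue=gpu.
mem_gb < 73 OR cpu > 48 → true → -13470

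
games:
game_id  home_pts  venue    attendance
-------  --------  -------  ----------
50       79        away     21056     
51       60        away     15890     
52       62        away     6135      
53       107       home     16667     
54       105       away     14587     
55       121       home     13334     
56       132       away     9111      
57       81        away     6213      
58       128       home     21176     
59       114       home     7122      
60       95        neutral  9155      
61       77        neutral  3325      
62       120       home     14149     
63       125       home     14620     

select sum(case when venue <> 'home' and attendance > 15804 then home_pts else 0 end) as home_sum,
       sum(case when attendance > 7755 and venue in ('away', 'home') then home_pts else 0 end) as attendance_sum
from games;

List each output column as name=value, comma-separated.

home_sum=139, attendance_sum=977

[home_sum: venue <> 'home' and attendance > 15804]
game_id=50: ✓ → 79
game_id=51: ✓ → 60
game_id=52: ✗
game_id=53: ✗
game_id=54: ✗
game_id=55: ✗
game_id=56: ✗
game_id=57: ✗
game_id=58: ✗
game_id=59: ✗
game_id=60: ✗
game_id=61: ✗
game_id=62: ✗
game_id=63: ✗
home_sum = 79 + 60 = 139
—
[attendance_sum: attendance > 7755 and venue in ('away', 'home')]
game_id=50: ✓ → 79
game_id=51: ✓ → 60
game_id=52: ✗
game_id=53: ✓ → 107
game_id=54: ✓ → 105
game_id=55: ✓ → 121
game_id=56: ✓ → 132
game_id=57: ✗
game_id=58: ✓ → 128
game_id=59: ✗
game_id=60: ✗
game_id=61: ✗
game_id=62: ✓ → 120
game_id=63: ✓ → 125
attendance_sum = 79 + 60 + 107 + 105 + 121 + 132 + 128 + 120 + 125 = 977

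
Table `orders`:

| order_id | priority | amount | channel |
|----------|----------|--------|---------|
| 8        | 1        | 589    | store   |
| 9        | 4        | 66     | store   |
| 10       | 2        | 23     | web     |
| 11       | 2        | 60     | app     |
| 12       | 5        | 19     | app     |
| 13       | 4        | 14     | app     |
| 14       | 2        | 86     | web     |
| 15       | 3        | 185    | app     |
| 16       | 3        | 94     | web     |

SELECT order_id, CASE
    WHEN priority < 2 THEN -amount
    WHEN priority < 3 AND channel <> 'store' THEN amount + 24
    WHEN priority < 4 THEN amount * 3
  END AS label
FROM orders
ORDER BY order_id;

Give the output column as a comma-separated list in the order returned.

-589, NULL, 47, 84, NULL, NULL, 110, 555, 282

order_id=8: priority < 2 → -589
order_id=9: (no match → NULL) → NULL
order_id=10: priority < 3 AND channel <> 'store' → 47
order_id=11: priority < 3 AND channel <> 'store' → 84
order_id=12: (no match → NULL) → NULL
order_id=13: (no match → NULL) → NULL
order_id=14: priority < 3 AND channel <> 'store' → 110
order_id=15: priority < 4 → 555
order_id=16: priority < 4 → 282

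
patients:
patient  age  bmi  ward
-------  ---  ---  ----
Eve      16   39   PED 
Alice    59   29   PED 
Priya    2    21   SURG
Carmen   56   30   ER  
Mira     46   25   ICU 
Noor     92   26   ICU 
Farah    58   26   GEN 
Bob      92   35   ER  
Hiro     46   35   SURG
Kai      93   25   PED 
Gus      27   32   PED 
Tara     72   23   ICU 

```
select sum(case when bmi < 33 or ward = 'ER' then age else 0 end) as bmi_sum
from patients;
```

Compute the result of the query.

597

patient=Eve: ✗
patient=Alice: ✓ → 59
patient=Priya: ✓ → 2
patient=Carmen: ✓ → 56
patient=Mira: ✓ → 46
patient=Noor: ✓ → 92
patient=Farah: ✓ → 58
patient=Bob: ✓ → 92
patient=Hiro: ✗
patient=Kai: ✓ → 93
patient=Gus: ✓ → 27
patient=Tara: ✓ → 72
bmi_sum = 59 + 2 + 56 + 46 + 92 + 58 + 92 + 93 + 27 + 72 = 597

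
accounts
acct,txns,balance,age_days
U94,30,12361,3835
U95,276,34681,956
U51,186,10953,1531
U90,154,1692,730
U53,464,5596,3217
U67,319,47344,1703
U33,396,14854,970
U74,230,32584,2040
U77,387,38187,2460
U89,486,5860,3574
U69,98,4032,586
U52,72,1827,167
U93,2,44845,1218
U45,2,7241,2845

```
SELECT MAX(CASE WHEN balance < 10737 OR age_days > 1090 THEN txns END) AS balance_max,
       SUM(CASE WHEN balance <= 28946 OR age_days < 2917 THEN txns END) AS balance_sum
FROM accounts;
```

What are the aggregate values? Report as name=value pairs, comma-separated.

balance_max=486, balance_sum=3102

[balance_max: balance < 10737 OR age_days > 1090]
acct=U94: ✓ → 30
acct=U95: ✗
acct=U51: ✓ → 186
acct=U90: ✓ → 154
acct=U53: ✓ → 464
acct=U67: ✓ → 319
acct=U33: ✗
acct=U74: ✓ → 230
acct=U77: ✓ → 387
acct=U89: ✓ → 486
acct=U69: ✓ → 98
acct=U52: ✓ → 72
acct=U93: ✓ → 2
acct=U45: ✓ → 2
balance_max = MAX(30, 186, 154, 464, 319, 230, 387, 486, 98, 72, 2, 2) = 486
—
[balance_sum: balance <= 28946 OR age_days < 2917]
acct=U94: ✓ → 30
acct=U95: ✓ → 276
acct=U51: ✓ → 186
acct=U90: ✓ → 154
acct=U53: ✓ → 464
acct=U67: ✓ → 319
acct=U33: ✓ → 396
acct=U74: ✓ → 230
acct=U77: ✓ → 387
acct=U89: ✓ → 486
acct=U69: ✓ → 98
acct=U52: ✓ → 72
acct=U93: ✓ → 2
acct=U45: ✓ → 2
balance_sum = 30 + 276 + 186 + 154 + 464 + 319 + 396 + 230 + 387 + 486 + 98 + 72 + 2 + 2 = 3102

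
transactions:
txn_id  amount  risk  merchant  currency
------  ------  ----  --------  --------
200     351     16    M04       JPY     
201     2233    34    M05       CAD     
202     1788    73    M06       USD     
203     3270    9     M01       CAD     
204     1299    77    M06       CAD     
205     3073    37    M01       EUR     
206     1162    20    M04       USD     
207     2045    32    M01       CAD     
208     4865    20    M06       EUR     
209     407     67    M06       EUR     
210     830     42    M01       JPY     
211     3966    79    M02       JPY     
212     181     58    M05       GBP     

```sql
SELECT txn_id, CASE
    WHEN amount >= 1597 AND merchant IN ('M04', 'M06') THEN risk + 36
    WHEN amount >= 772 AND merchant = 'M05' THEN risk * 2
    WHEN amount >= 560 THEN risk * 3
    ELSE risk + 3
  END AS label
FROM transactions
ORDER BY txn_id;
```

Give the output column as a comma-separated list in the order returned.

txn_id=200: ELSE → 19
txn_id=201: amount >= 772 AND merchant = 'M05' → 68
txn_id=202: amount >= 1597 AND merchant IN ('M04', 'M06') → 109
txn_id=203: amount >= 560 → 27
txn_id=204: amount >= 560 → 231
txn_id=205: amount >= 560 → 111
txn_id=206: amount >= 560 → 60
txn_id=207: amount >= 560 → 96
txn_id=208: amount >= 1597 AND merchant IN ('M04', 'M06') → 56
txn_id=209: ELSE → 70
txn_id=210: amount >= 560 → 126
txn_id=211: amount >= 560 → 237
txn_id=212: ELSE → 61

19, 68, 109, 27, 231, 111, 60, 96, 56, 70, 126, 237, 61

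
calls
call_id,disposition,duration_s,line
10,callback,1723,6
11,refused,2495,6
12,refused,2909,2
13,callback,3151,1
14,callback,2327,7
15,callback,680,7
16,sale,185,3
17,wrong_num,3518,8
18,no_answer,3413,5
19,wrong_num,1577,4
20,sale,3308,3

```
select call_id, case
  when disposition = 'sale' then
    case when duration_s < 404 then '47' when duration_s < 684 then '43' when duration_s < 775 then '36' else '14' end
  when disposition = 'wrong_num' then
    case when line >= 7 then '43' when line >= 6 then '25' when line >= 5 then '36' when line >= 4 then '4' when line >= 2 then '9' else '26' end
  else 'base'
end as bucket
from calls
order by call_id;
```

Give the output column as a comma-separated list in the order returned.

call_id=10: disposition='callback' → outer ELSE → base
call_id=11: disposition='refused' → outer ELSE → base
call_id=12: disposition='refused' → outer ELSE → base
call_id=13: disposition='callback' → outer ELSE → base
call_id=14: disposition='callback' → outer ELSE → base
call_id=15: disposition='callback' → outer ELSE → base
call_id=16: disposition='sale' → inner[duration_s < 404] → 47
call_id=17: disposition='wrong_num' → inner[line >= 7] → 43
call_id=18: disposition='no_answer' → outer ELSE → base
call_id=19: disposition='wrong_num' → inner[line >= 4] → 4
call_id=20: disposition='sale' → inner[ELSE] → 14

base, base, base, base, base, base, 47, 43, base, 4, 14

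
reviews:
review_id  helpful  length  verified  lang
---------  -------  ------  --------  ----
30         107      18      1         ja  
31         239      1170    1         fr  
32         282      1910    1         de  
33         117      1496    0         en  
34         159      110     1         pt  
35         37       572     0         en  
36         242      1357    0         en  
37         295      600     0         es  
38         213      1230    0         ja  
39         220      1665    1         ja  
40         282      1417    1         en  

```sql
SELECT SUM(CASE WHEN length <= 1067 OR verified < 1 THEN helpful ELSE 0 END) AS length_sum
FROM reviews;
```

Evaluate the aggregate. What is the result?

1170

review_id=30: ✓ → 107
review_id=31: ✗
review_id=32: ✗
review_id=33: ✓ → 117
review_id=34: ✓ → 159
review_id=35: ✓ → 37
review_id=36: ✓ → 242
review_id=37: ✓ → 295
review_id=38: ✓ → 213
review_id=39: ✗
review_id=40: ✗
length_sum = 107 + 117 + 159 + 37 + 242 + 295 + 213 = 1170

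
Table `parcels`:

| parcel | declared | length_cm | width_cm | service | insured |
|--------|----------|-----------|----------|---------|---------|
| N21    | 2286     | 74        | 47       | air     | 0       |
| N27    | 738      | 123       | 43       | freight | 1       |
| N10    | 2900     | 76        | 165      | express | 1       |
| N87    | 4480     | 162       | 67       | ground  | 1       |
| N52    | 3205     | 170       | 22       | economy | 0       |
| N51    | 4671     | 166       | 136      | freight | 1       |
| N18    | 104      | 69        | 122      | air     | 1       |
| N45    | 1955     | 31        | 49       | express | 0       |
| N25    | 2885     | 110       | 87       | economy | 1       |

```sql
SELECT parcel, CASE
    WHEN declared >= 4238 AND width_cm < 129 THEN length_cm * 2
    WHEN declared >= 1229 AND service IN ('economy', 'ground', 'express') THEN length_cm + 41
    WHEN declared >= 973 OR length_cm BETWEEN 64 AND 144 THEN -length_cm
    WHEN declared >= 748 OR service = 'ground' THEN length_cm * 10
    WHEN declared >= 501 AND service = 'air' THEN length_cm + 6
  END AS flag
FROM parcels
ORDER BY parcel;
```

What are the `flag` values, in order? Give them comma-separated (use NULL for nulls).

117, -69, -74, 151, -123, 72, -166, 211, 324

parcel=N10: declared >= 1229 AND service IN ('economy', 'ground', 'express') → 117
parcel=N18: declared >= 973 OR length_cm BETWEEN 64 AND 144 → -69
parcel=N21: declared >= 973 OR length_cm BETWEEN 64 AND 144 → -74
parcel=N25: declared >= 1229 AND service IN ('economy', 'ground', 'express') → 151
parcel=N27: declared >= 973 OR length_cm BETWEEN 64 AND 144 → -123
parcel=N45: declared >= 1229 AND service IN ('economy', 'ground', 'express') → 72
parcel=N51: declared >= 973 OR length_cm BETWEEN 64 AND 144 → -166
parcel=N52: declared >= 1229 AND service IN ('economy', 'ground', 'express') → 211
parcel=N87: declared >= 4238 AND width_cm < 129 → 324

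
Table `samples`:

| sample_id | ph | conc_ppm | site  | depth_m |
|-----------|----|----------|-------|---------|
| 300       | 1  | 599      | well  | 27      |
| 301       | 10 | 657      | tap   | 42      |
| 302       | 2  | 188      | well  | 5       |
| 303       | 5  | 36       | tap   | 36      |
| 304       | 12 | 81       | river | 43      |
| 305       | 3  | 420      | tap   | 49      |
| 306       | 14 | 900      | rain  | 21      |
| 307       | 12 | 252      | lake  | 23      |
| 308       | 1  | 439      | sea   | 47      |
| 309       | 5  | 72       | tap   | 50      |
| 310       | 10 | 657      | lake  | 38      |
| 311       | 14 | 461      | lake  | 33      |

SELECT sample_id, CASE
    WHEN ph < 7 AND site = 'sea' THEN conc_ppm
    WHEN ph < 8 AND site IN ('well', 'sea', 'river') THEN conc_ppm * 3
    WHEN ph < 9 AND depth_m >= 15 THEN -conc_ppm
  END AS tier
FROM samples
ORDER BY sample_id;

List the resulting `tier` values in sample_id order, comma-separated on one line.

sample_id=300: ph < 8 AND site IN ('well', 'sea', 'river') → 1797
sample_id=301: (no match → NULL) → NULL
sample_id=302: ph < 8 AND site IN ('well', 'sea', 'river') → 564
sample_id=303: ph < 9 AND depth_m >= 15 → -36
sample_id=304: (no match → NULL) → NULL
sample_id=305: ph < 9 AND depth_m >= 15 → -420
sample_id=306: (no match → NULL) → NULL
sample_id=307: (no match → NULL) → NULL
sample_id=308: ph < 7 AND site = 'sea' → 439
sample_id=309: ph < 9 AND depth_m >= 15 → -72
sample_id=310: (no match → NULL) → NULL
sample_id=311: (no match → NULL) → NULL

1797, NULL, 564, -36, NULL, -420, NULL, NULL, 439, -72, NULL, NULL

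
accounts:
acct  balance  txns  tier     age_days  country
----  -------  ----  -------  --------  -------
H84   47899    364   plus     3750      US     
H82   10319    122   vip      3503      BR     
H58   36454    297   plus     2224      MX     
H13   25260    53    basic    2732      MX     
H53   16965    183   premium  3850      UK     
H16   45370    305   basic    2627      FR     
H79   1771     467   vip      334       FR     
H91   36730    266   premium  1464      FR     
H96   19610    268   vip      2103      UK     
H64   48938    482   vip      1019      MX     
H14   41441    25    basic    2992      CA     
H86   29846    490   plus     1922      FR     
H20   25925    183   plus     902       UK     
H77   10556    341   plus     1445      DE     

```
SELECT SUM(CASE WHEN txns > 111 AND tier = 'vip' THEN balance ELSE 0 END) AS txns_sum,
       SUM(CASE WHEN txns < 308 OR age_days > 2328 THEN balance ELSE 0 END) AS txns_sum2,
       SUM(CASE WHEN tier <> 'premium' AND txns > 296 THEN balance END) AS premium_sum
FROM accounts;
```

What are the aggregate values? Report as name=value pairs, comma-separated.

[txns_sum: txns > 111 AND tier = 'vip']
acct=H84: ✗
acct=H82: ✓ → 10319
acct=H58: ✗
acct=H13: ✗
acct=H53: ✗
acct=H16: ✗
acct=H79: ✓ → 1771
acct=H91: ✗
acct=H96: ✓ → 19610
acct=H64: ✓ → 48938
acct=H14: ✗
acct=H86: ✗
acct=H20: ✗
acct=H77: ✗
txns_sum = 10319 + 1771 + 19610 + 48938 = 80638
—
[txns_sum2: txns < 308 OR age_days > 2328]
acct=H84: ✓ → 47899
acct=H82: ✓ → 10319
acct=H58: ✓ → 36454
acct=H13: ✓ → 25260
acct=H53: ✓ → 16965
acct=H16: ✓ → 45370
acct=H79: ✗
acct=H91: ✓ → 36730
acct=H96: ✓ → 19610
acct=H64: ✗
acct=H14: ✓ → 41441
acct=H86: ✗
acct=H20: ✓ → 25925
acct=H77: ✗
txns_sum2 = 47899 + 10319 + 36454 + 25260 + 16965 + 45370 + 36730 + 19610 + 41441 + 25925 = 305973
—
[premium_sum: tier <> 'premium' AND txns > 296]
acct=H84: ✓ → 47899
acct=H82: ✗
acct=H58: ✓ → 36454
acct=H13: ✗
acct=H53: ✗
acct=H16: ✓ → 45370
acct=H79: ✓ → 1771
acct=H91: ✗
acct=H96: ✗
acct=H64: ✓ → 48938
acct=H14: ✗
acct=H86: ✓ → 29846
acct=H20: ✗
acct=H77: ✓ → 10556
premium_sum = 47899 + 36454 + 45370 + 1771 + 48938 + 29846 + 10556 = 220834

txns_sum=80638, txns_sum2=305973, premium_sum=220834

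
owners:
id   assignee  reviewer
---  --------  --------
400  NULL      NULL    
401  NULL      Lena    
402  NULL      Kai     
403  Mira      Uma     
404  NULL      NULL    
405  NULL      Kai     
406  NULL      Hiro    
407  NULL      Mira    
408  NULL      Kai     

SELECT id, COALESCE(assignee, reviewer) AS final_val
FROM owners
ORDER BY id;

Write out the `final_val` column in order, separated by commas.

NULL, Lena, Kai, Mira, NULL, Kai, Hiro, Mira, Kai

id=400: assignee=NULL, reviewer=NULL (all NULL) → NULL
id=401: assignee=NULL, reviewer=Lena → Lena
id=402: assignee=NULL, reviewer=Kai → Kai
id=403: assignee=Mira → Mira
id=404: assignee=NULL, reviewer=NULL (all NULL) → NULL
id=405: assignee=NULL, reviewer=Kai → Kai
id=406: assignee=NULL, reviewer=Hiro → Hiro
id=407: assignee=NULL, reviewer=Mira → Mira
id=408: assignee=NULL, reviewer=Kai → Kai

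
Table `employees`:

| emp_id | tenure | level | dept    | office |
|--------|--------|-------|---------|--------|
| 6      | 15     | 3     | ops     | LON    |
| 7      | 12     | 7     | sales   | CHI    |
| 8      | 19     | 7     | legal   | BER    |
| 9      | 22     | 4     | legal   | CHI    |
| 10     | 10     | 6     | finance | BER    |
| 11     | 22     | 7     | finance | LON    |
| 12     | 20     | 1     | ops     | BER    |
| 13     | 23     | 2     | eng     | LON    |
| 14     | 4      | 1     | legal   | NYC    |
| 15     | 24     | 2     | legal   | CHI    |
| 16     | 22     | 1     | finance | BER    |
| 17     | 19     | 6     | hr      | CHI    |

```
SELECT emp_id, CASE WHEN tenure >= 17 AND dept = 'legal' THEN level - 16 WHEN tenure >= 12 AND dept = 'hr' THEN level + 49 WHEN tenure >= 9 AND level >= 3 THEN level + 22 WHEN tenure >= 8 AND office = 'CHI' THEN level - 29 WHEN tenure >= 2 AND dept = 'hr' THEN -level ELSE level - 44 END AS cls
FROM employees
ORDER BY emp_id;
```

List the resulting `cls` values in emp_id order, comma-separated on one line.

emp_id=6: tenure >= 9 AND level >= 3 → 25
emp_id=7: tenure >= 9 AND level >= 3 → 29
emp_id=8: tenure >= 17 AND dept = 'legal' → -9
emp_id=9: tenure >= 17 AND dept = 'legal' → -12
emp_id=10: tenure >= 9 AND level >= 3 → 28
emp_id=11: tenure >= 9 AND level >= 3 → 29
emp_id=12: ELSE → -43
emp_id=13: ELSE → -42
emp_id=14: ELSE → -43
emp_id=15: tenure >= 17 AND dept = 'legal' → -14
emp_id=16: ELSE → -43
emp_id=17: tenure >= 12 AND dept = 'hr' → 55

25, 29, -9, -12, 28, 29, -43, -42, -43, -14, -43, 55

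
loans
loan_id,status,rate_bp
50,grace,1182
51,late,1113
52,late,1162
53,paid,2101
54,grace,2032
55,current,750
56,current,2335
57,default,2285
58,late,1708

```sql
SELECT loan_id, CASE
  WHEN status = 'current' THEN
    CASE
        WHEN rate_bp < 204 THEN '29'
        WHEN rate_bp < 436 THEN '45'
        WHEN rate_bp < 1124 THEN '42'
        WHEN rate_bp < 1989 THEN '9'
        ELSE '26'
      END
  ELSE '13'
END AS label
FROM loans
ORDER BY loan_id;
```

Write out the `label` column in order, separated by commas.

loan_id=50: status='grace' → outer ELSE → 13
loan_id=51: status='late' → outer ELSE → 13
loan_id=52: status='late' → outer ELSE → 13
loan_id=53: status='paid' → outer ELSE → 13
loan_id=54: status='grace' → outer ELSE → 13
loan_id=55: status='current' → inner[rate_bp < 1124] → 42
loan_id=56: status='current' → inner[ELSE] → 26
loan_id=57: status='default' → outer ELSE → 13
loan_id=58: status='late' → outer ELSE → 13

13, 13, 13, 13, 13, 42, 26, 13, 13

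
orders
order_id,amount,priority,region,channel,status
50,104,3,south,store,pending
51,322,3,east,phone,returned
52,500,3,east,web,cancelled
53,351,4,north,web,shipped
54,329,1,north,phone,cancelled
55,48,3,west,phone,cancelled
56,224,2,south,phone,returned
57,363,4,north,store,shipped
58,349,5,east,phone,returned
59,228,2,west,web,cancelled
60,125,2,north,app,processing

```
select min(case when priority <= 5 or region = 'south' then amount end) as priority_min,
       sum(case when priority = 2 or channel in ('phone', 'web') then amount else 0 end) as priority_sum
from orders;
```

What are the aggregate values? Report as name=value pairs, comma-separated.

priority_min=48, priority_sum=2476

[priority_min: priority <= 5 or region = 'south']
order_id=50: ✓ → 104
order_id=51: ✓ → 322
order_id=52: ✓ → 500
order_id=53: ✓ → 351
order_id=54: ✓ → 329
order_id=55: ✓ → 48
order_id=56: ✓ → 224
order_id=57: ✓ → 363
order_id=58: ✓ → 349
order_id=59: ✓ → 228
order_id=60: ✓ → 125
priority_min = MIN(104, 322, 500, 351, 329, 48, 224, 363, 349, 228, 125) = 48
—
[priority_sum: priority = 2 or channel in ('phone', 'web')]
order_id=50: ✗
order_id=51: ✓ → 322
order_id=52: ✓ → 500
order_id=53: ✓ → 351
order_id=54: ✓ → 329
order_id=55: ✓ → 48
order_id=56: ✓ → 224
order_id=57: ✗
order_id=58: ✓ → 349
order_id=59: ✓ → 228
order_id=60: ✓ → 125
priority_sum = 322 + 500 + 351 + 329 + 48 + 224 + 349 + 228 + 125 = 2476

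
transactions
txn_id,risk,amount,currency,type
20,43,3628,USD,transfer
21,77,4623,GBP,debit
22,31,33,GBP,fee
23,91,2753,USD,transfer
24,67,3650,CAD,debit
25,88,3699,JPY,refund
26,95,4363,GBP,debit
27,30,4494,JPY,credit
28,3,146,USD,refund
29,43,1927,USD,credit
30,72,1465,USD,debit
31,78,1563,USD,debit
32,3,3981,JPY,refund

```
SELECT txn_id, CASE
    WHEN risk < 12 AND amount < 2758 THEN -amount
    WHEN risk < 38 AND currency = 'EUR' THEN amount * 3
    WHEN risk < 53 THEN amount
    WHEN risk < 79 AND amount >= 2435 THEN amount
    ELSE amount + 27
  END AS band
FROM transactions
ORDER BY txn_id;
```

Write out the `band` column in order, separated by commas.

txn_id=20: risk < 53 → 3628
txn_id=21: risk < 79 AND amount >= 2435 → 4623
txn_id=22: risk < 53 → 33
txn_id=23: ELSE → 2780
txn_id=24: risk < 79 AND amount >= 2435 → 3650
txn_id=25: ELSE → 3726
txn_id=26: ELSE → 4390
txn_id=27: risk < 53 → 4494
txn_id=28: risk < 12 AND amount < 2758 → -146
txn_id=29: risk < 53 → 1927
txn_id=30: ELSE → 1492
txn_id=31: ELSE → 1590
txn_id=32: risk < 53 → 3981

3628, 4623, 33, 2780, 3650, 3726, 4390, 4494, -146, 1927, 1492, 1590, 3981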